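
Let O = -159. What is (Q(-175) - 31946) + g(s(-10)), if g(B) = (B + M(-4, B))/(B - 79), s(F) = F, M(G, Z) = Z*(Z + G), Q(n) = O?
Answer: -2857475/89 ≈ -32106.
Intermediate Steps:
Q(n) = -159
M(G, Z) = Z*(G + Z)
g(B) = (B + B*(-4 + B))/(-79 + B) (g(B) = (B + B*(-4 + B))/(B - 79) = (B + B*(-4 + B))/(-79 + B))
(Q(-175) - 31946) + g(s(-10)) = (-159 - 31946) - 10*(-3 - 10)/(-79 - 10) = -32105 - 10*(-13)/(-89) = -32105 - 10*(-1/89)*(-13) = -32105 - 130/89 = -2857475/89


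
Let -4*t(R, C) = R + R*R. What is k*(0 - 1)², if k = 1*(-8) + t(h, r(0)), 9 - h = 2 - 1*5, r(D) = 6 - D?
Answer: -47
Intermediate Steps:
h = 12 (h = 9 - (2 - 1*5) = 9 - (2 - 5) = 9 - 1*(-3) = 9 + 3 = 12)
t(R, C) = -R/4 - R²/4 (t(R, C) = -(R + R*R)/4 = -(R + R²)/4 = -R/4 - R²/4)
k = -47 (k = 1*(-8) - ¼*12*(1 + 12) = -8 - ¼*12*13 = -8 - 39 = -47)
k*(0 - 1)² = -47*(0 - 1)² = -47*(-1)² = -47*1 = -47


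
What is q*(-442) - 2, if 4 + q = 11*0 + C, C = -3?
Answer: 3092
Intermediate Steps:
q = -7 (q = -4 + (11*0 - 3) = -4 + (0 - 3) = -4 - 3 = -7)
q*(-442) - 2 = -7*(-442) - 2 = 3094 - 2 = 3092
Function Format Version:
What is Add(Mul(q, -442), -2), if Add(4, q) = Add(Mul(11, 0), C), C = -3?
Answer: 3092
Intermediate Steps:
q = -7 (q = Add(-4, Add(Mul(11, 0), -3)) = Add(-4, Add(0, -3)) = Add(-4, -3) = -7)
Add(Mul(q, -442), -2) = Add(Mul(-7, -442), -2) = Add(3094, -2) = 3092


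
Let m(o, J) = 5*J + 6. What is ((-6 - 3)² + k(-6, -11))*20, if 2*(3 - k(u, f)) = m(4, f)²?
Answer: -22330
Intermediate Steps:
m(o, J) = 6 + 5*J
k(u, f) = 3 - (6 + 5*f)²/2
((-6 - 3)² + k(-6, -11))*20 = ((-6 - 3)² + (3 - (6 + 5*(-11))²/2))*20 = ((-9)² + (3 - (6 - 55)²/2))*20 = (81 + (3 - ½*(-49)²))*20 = (81 + (3 - ½*2401))*20 = (81 + (3 - 2401/2))*20 = (81 - 2395/2)*20 = -2233/2*20 = -22330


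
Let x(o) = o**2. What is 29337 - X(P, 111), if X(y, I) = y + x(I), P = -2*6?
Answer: 17028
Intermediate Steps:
P = -12
X(y, I) = y + I**2
29337 - X(P, 111) = 29337 - (-12 + 111**2) = 29337 - (-12 + 12321) = 29337 - 1*12309 = 29337 - 12309 = 17028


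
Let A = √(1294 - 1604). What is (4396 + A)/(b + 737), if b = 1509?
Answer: 2198/1123 + I*√310/2246 ≈ 1.9573 + 0.0078392*I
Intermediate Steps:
A = I*√310 (A = √(-310) = I*√310 ≈ 17.607*I)
(4396 + A)/(b + 737) = (4396 + I*√310)/(1509 + 737) = (4396 + I*√310)/2246 = (4396 + I*√310)*(1/2246) = 2198/1123 + I*√310/2246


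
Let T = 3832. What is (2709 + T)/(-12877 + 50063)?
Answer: 6541/37186 ≈ 0.17590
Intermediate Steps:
(2709 + T)/(-12877 + 50063) = (2709 + 3832)/(-12877 + 50063) = 6541/37186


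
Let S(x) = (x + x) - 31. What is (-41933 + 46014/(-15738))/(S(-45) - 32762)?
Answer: 36665976/28750703 ≈ 1.2753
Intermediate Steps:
S(x) = -31 + 2*x (S(x) = 2*x - 31 = -31 + 2*x)
(-41933 + 46014/(-15738))/(S(-45) - 32762) = (-41933 + 46014/(-15738))/((-31 + 2*(-45)) - 32762) = (-41933 + 46014*(-1/15738))/((-31 - 90) - 32762) = (-41933 - 7669/2623)/(-121 - 32762) = -109997928/2623/(-32883) = -109997928/2623*(-1/32883) = 36665976/28750703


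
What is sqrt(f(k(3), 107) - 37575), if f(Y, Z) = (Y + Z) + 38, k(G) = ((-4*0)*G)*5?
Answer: I*sqrt(37430) ≈ 193.47*I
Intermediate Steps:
k(G) = 0 (k(G) = (0*G)*5 = 0*5 = 0)
f(Y, Z) = 38 + Y + Z
sqrt(f(k(3), 107) - 37575) = sqrt((38 + 0 + 107) - 37575) = sqrt(145 - 37575) = sqrt(-37430) = I*sqrt(37430)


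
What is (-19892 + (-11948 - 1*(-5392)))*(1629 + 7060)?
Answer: -229806672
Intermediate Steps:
(-19892 + (-11948 - 1*(-5392)))*(1629 + 7060) = (-19892 + (-11948 + 5392))*8689 = (-19892 - 6556)*8689 = -26448*8689 = -229806672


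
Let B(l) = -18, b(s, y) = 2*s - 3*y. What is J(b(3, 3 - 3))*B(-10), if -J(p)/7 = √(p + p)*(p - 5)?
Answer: 252*√3 ≈ 436.48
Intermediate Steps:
b(s, y) = -3*y + 2*s
J(p) = -7*√2*√p*(-5 + p) (J(p) = -7*√(p + p)*(p - 5) = -7*√(2*p)*(-5 + p) = -7*√2*√p*(-5 + p))
J(b(3, 3 - 3))*B(-10) = (7*√2*√(-3*(3 - 3) + 2*3)*(5 - (-3*(3 - 3) + 2*3)))*(-18) = (7*√2*√(-3*0 + 6)*(5 - (-3*0 + 6)))*(-18) = (7*√2*√(0 + 6)*(5 - (0 + 6)))*(-18) = (7*√2*√6*(5 - 1*6))*(-18) = (7*√2*√6*(5 - 6))*(-18) = (7*√2*√6*(-1))*(-18) = -14*√3*(-18) = 252*√3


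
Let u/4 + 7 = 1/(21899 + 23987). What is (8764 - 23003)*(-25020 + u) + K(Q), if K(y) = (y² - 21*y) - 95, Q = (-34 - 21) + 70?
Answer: 8182811050163/22943 ≈ 3.5666e+8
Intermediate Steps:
u = -642402/22943 (u = -28 + 4/(21899 + 23987) = -28 + 4/45886 = -28 + 4*(1/45886) = -28 + 2/22943 = -642402/22943 ≈ -28.000)
Q = 15 (Q = -55 + 70 = 15)
K(y) = -95 + y² - 21*y
(8764 - 23003)*(-25020 + u) + K(Q) = (8764 - 23003)*(-25020 - 642402/22943) + (-95 + 15² - 21*15) = -14239*(-574676262/22943) + (-95 + 225 - 315) = 8182815294618/22943 - 185 = 8182811050163/22943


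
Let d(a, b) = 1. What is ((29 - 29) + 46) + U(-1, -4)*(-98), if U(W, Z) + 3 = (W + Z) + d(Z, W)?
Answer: 732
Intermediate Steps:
U(W, Z) = -2 + W + Z (U(W, Z) = -3 + ((W + Z) + 1) = -3 + (1 + W + Z) = -2 + W + Z)
((29 - 29) + 46) + U(-1, -4)*(-98) = ((29 - 29) + 46) + (-2 - 1 - 4)*(-98) = (0 + 46) - 7*(-98) = 46 + 686 = 732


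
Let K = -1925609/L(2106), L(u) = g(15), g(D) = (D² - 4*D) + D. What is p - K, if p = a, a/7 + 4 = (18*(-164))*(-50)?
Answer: 187896569/180 ≈ 1.0439e+6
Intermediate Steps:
g(D) = D² - 3*D
L(u) = 180 (L(u) = 15*(-3 + 15) = 15*12 = 180)
a = 1033172 (a = -28 + 7*((18*(-164))*(-50)) = -28 + 7*(-2952*(-50)) = -28 + 7*147600 = -28 + 1033200 = 1033172)
p = 1033172
K = -1925609/180 ≈ -10698.
p - K = 1033172 - 1*(-1925609/180) = 1033172 + 1925609/180 = 187896569/180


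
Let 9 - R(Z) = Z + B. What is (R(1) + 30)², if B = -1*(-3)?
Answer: 1225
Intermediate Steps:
B = 3
R(Z) = 6 - Z (R(Z) = 9 - (Z + 3) = 9 - (3 + Z) = 9 + (-3 - Z) = 6 - Z)
(R(1) + 30)² = ((6 - 1*1) + 30)² = ((6 - 1) + 30)² = (5 + 30)² = 35² = 1225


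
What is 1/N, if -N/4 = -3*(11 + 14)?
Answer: 1/300 ≈ 0.0033333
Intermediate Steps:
N = 300 (N = -(-12)*(11 + 14) = -(-12)*25 = -4*(-75) = 300)
1/N = 1/300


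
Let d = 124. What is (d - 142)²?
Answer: 324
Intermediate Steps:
(d - 142)² = (124 - 142)² = (-18)² = 324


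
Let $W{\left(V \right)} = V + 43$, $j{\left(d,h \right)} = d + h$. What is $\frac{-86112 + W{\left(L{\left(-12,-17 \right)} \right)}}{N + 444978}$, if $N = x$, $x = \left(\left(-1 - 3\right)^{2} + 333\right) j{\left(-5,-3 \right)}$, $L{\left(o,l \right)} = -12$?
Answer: $- \frac{86081}{442186} \approx -0.19467$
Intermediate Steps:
$W{\left(V \right)} = 43 + V$
$x = -2792$ ($x = \left(\left(-1 - 3\right)^{2} + 333\right) \left(-5 - 3\right) = \left(\left(-4\right)^{2} + 333\right) \left(-8\right) = \left(16 + 333\right) \left(-8\right) = 349 \left(-8\right) = -2792$)
$N = -2792$
$\frac{-86112 + W{\left(L{\left(-12,-17 \right)} \right)}}{N + 444978} = \frac{-86112 + \left(43 - 12\right)}{-2792 + 444978} = \frac{-86112 + 31}{442186} = \left(-86081\right) \frac{1}{442186} = - \frac{86081}{442186}$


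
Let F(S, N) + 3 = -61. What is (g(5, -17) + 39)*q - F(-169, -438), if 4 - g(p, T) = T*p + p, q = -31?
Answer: -3749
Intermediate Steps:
F(S, N) = -64 (F(S, N) = -3 - 61 = -64)
g(p, T) = 4 - p - T*p (g(p, T) = 4 - (T*p + p) = 4 - (p + T*p) = 4 + (-p - T*p) = 4 - p - T*p)
(g(5, -17) + 39)*q - F(-169, -438) = ((4 - 1*5 - 1*(-17)*5) + 39)*(-31) - 1*(-64) = ((4 - 5 + 85) + 39)*(-31) + 64 = (84 + 39)*(-31) + 64 = 123*(-31) + 64 = -3813 + 64 = -3749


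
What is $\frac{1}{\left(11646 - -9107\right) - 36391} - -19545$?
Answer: $\frac{305644709}{15638} \approx 19545.0$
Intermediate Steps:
$\frac{1}{\left(11646 - -9107\right) - 36391} - -19545 = \frac{1}{\left(11646 + 9107\right) - 36391} + 19545 = \frac{1}{20753 - 36391} + 19545 = \frac{1}{-15638} + 19545 = - \frac{1}{15638} + 19545 = \frac{305644709}{15638}$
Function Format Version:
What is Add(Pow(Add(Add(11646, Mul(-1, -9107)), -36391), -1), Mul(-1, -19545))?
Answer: Rational(305644709, 15638) ≈ 19545.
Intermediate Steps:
Add(Pow(Add(Add(11646, Mul(-1, -9107)), -36391), -1), Mul(-1, -19545)) = Add(Pow(Add(Add(11646, 9107), -36391), -1), 19545) = Add(Pow(Add(20753, -36391), -1), 19545) = Add(Pow(-15638, -1), 19545) = Add(Rational(-1, 15638), 19545) = Rational(305644709, 15638)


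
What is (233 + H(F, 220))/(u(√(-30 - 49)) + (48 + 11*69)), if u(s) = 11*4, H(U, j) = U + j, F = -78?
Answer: 375/851 ≈ 0.44066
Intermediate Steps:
u(s) = 44
(233 + H(F, 220))/(u(√(-30 - 49)) + (48 + 11*69)) = (233 + (-78 + 220))/(44 + (48 + 11*69)) = (233 + 142)/(44 + (48 + 759)) = 375/(44 + 807) = 375/851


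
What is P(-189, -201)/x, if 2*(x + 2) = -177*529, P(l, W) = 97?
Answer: -194/93637 ≈ -0.0020718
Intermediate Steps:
x = -93637/2 (x = -2 + (-177*529)/2 = -2 + (½)*(-93633) = -2 - 93633/2 = -93637/2 ≈ -46819.)
P(-189, -201)/x = 97/(-93637/2) = 97*(-2/93637) = -194/93637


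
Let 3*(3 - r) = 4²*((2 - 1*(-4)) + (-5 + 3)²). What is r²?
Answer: 22801/9 ≈ 2533.4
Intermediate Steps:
r = -151/3 (r = 3 - 4²*((2 - 1*(-4)) + (-5 + 3)²)/3 = 3 - 16*((2 + 4) + (-2)²)/3 = 3 - 16*(6 + 4)/3 = 3 - 16*10/3 = 3 - ⅓*160 = 3 - 160/3 = -151/3 ≈ -50.333)
r² = (-151/3)² = 22801/9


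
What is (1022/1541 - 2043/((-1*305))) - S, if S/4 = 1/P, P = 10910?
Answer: 3774642541/512775455 ≈ 7.3612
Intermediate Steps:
S = 2/5455 (S = 4/10910 = 4*(1/10910) = 2/5455 ≈ 0.00036664)
(1022/1541 - 2043/((-1*305))) - S = (1022/1541 - 2043/((-1*305))) - 1*2/5455 = (1022*(1/1541) - 2043/(-305)) - 2/5455 = (1022/1541 - 2043*(-1/305)) - 2/5455 = (1022/1541 + 2043/305) - 2/5455 = 3459973/470005 - 2/5455 = 3774642541/512775455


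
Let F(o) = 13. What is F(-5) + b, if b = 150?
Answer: 163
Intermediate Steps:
F(-5) + b = 13 + 150 = 163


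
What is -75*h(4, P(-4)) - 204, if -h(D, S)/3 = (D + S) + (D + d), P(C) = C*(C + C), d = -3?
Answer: 8121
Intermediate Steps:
P(C) = 2*C**2 (P(C) = C*(2*C) = 2*C**2)
h(D, S) = 9 - 6*D - 3*S (h(D, S) = -3*((D + S) + (D - 3)) = -3*((D + S) + (-3 + D)) = -3*(-3 + S + 2*D) = 9 - 6*D - 3*S)
-75*h(4, P(-4)) - 204 = -75*(9 - 6*4 - 6*(-4)**2) - 204 = -75*(9 - 24 - 6*16) - 204 = -75*(9 - 24 - 3*32) - 204 = -75*(9 - 24 - 96) - 204 = -75*(-111) - 204 = 8325 - 204 = 8121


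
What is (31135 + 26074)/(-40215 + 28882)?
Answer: -57209/11333 ≈ -5.0480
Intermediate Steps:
(31135 + 26074)/(-40215 + 28882) = 57209/(-11333) = 57209*(-1/11333) = -57209/11333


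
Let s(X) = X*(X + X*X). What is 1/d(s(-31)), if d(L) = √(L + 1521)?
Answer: -I*√27309/27309 ≈ -0.0060513*I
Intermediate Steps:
s(X) = X*(X + X²)
d(L) = √(1521 + L)
1/d(s(-31)) = 1/(√(1521 + (-31)²*(1 - 31))) = 1/(√(1521 + 961*(-30))) = 1/(√(1521 - 28830)) = 1/(√(-27309)) = 1/(I*√27309) = -I*√27309/27309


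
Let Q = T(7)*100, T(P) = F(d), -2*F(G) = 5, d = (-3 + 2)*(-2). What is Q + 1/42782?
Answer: -10695499/42782 ≈ -250.00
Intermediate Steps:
d = 2 (d = -1*(-2) = 2)
F(G) = -5/2 (F(G) = -1/2*5 = -5/2)
T(P) = -5/2
Q = -250 (Q = -5/2*100 = -250)
Q + 1/42782 = -250 + 1/42782 = -10695499/42782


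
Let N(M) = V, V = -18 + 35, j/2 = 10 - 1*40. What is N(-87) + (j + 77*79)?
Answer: 6040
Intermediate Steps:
j = -60 (j = 2*(10 - 1*40) = 2*(10 - 40) = 2*(-30) = -60)
V = 17
N(M) = 17
N(-87) + (j + 77*79) = 17 + (-60 + 77*79) = 17 + (-60 + 6083) = 17 + 6023 = 6040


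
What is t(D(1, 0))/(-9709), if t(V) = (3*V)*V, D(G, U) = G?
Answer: -3/9709 ≈ -0.00030899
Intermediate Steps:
t(V) = 3*V²
t(D(1, 0))/(-9709) = (3*1²)/(-9709) = (3*1)*(-1/9709) = 3*(-1/9709) = -3/9709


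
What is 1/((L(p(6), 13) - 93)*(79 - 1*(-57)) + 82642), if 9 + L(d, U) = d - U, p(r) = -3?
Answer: 1/66594 ≈ 1.5016e-5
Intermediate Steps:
L(d, U) = -9 + d - U (L(d, U) = -9 + (d - U) = -9 + d - U)
1/((L(p(6), 13) - 93)*(79 - 1*(-57)) + 82642) = 1/(((-9 - 3 - 1*13) - 93)*(79 - 1*(-57)) + 82642) = 1/(((-9 - 3 - 13) - 93)*(79 + 57) + 82642) = 1/((-25 - 93)*136 + 82642) = 1/(-118*136 + 82642) = 1/(-16048 + 82642) = 1/66594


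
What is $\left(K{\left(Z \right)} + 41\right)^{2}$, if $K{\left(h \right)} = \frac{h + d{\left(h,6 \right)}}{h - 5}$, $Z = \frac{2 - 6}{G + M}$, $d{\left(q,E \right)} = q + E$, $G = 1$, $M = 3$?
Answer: $\frac{14641}{9} \approx 1626.8$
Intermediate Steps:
$d{\left(q,E \right)} = E + q$
$Z = -1$ ($Z = \frac{2 - 6}{1 + 3} = - \frac{4}{4} = \left(-4\right) \frac{1}{4} = -1$)
$K{\left(h \right)} = \frac{6 + 2 h}{-5 + h}$ ($K{\left(h \right)} = \frac{h + \left(6 + h\right)}{h - 5} = \frac{6 + 2 h}{-5 + h}$)
$\left(K{\left(Z \right)} + 41\right)^{2} = \left(\frac{2 \left(3 - 1\right)}{-5 - 1} + 41\right)^{2} = \left(2 \frac{1}{-6} \cdot 2 + 41\right)^{2} = \left(2 \left(- \frac{1}{6}\right) 2 + 41\right)^{2} = \left(- \frac{2}{3} + 41\right)^{2} = \left(\frac{121}{3}\right)^{2} = \frac{14641}{9}$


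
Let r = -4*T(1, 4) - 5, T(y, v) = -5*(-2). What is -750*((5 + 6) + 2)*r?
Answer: 438750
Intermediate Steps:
T(y, v) = 10
r = -45 (r = -4*10 - 5 = -40 - 5 = -45)
-750*((5 + 6) + 2)*r = -750*((5 + 6) + 2)*(-45) = -750*(11 + 2)*(-45) = -9750*(-45) = -750*(-585) = 438750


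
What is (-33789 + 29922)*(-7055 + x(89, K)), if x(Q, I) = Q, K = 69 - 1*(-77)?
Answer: 26937522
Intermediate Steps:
K = 146 (K = 69 + 77 = 146)
(-33789 + 29922)*(-7055 + x(89, K)) = (-33789 + 29922)*(-7055 + 89) = -3867*(-6966) = 26937522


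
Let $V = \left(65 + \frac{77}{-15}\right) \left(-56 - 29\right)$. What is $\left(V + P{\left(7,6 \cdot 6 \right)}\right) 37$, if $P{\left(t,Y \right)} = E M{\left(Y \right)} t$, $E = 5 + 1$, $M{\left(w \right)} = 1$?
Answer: $- \frac{560180}{3} \approx -1.8673 \cdot 10^{5}$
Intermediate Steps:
$E = 6$
$P{\left(t,Y \right)} = 6 t$ ($P{\left(t,Y \right)} = 6 \cdot 1 t = 6 t$)
$V = - \frac{15266}{3}$ ($V = \left(65 + 77 \left(- \frac{1}{15}\right)\right) \left(-85\right) = \left(65 - \frac{77}{15}\right) \left(-85\right) = \frac{898}{15} \left(-85\right) = - \frac{15266}{3} \approx -5088.7$)
$\left(V + P{\left(7,6 \cdot 6 \right)}\right) 37 = \left(- \frac{15266}{3} + 6 \cdot 7\right) 37 = \left(- \frac{15266}{3} + 42\right) 37 = \left(- \frac{15140}{3}\right) 37 = - \frac{560180}{3}$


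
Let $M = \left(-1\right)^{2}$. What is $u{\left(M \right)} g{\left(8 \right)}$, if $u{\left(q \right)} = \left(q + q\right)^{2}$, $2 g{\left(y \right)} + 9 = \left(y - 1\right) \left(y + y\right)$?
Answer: $206$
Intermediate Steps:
$M = 1$
$g{\left(y \right)} = - \frac{9}{2} + y \left(-1 + y\right)$ ($g{\left(y \right)} = - \frac{9}{2} + \frac{\left(y - 1\right) \left(y + y\right)}{2} = - \frac{9}{2} + \frac{\left(y + \left(-5 + 4\right)\right) 2 y}{2} = - \frac{9}{2} + \frac{\left(y - 1\right) 2 y}{2} = - \frac{9}{2} + \frac{\left(-1 + y\right) 2 y}{2} = - \frac{9}{2} + \frac{2 y \left(-1 + y\right)}{2} = - \frac{9}{2} + y \left(-1 + y\right)$)
$u{\left(q \right)} = 4 q^{2}$ ($u{\left(q \right)} = \left(2 q\right)^{2} = 4 q^{2}$)
$u{\left(M \right)} g{\left(8 \right)} = 4 \cdot 1^{2} \left(- \frac{9}{2} + 8^{2} - 8\right) = 4 \cdot 1 \left(- \frac{9}{2} + 64 - 8\right) = 4 \cdot \frac{103}{2} = 206$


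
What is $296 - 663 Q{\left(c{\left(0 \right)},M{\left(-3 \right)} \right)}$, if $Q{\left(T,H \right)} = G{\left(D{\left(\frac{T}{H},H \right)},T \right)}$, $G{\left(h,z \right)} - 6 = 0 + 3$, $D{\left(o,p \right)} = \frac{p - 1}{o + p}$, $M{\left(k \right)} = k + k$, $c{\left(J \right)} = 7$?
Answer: $-5671$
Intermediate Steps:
$M{\left(k \right)} = 2 k$
$D{\left(o,p \right)} = \frac{-1 + p}{o + p}$
$G{\left(h,z \right)} = 9$ ($G{\left(h,z \right)} = 6 + \left(0 + 3\right) = 6 + 3 = 9$)
$Q{\left(T,H \right)} = 9$
$296 - 663 Q{\left(c{\left(0 \right)},M{\left(-3 \right)} \right)} = 296 - 5967 = -5671$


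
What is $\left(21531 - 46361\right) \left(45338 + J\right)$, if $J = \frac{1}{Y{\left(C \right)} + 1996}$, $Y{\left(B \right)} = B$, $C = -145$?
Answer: $- \frac{2083749466370}{1851} \approx -1.1257 \cdot 10^{9}$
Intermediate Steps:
$J = \frac{1}{1851}$ ($J = \frac{1}{-145 + 1996} = \frac{1}{1851} \approx 0.00054025$)
$\left(21531 - 46361\right) \left(45338 + J\right) = \left(21531 - 46361\right) \left(45338 + \frac{1}{1851}\right) = \left(-24830\right) \frac{83920639}{1851} = - \frac{2083749466370}{1851}$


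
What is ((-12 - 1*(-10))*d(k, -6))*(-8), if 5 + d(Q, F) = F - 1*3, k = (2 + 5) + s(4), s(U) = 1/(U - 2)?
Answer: -224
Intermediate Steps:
s(U) = 1/(-2 + U)
k = 15/2 (k = (2 + 5) + 1/(-2 + 4) = 7 + 1/2 = 7 + ½ = 15/2 ≈ 7.5000)
d(Q, F) = -8 + F (d(Q, F) = -5 + (F - 1*3) = -5 + (F - 3) = -5 + (-3 + F) = -8 + F)
((-12 - 1*(-10))*d(k, -6))*(-8) = ((-12 - 1*(-10))*(-8 - 6))*(-8) = ((-12 + 10)*(-14))*(-8) = -2*(-14)*(-8) = 28*(-8) = -224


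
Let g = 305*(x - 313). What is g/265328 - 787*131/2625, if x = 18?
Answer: -3941529313/99498000 ≈ -39.614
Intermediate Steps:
g = -89975 (g = 305*(18 - 313) = 305*(-295) = -89975)
g/265328 - 787*131/2625 = -89975/265328 - 787*131/2625 = -89975*1/265328 - 103097*1/2625 = -89975/265328 - 103097/2625 = -3941529313/99498000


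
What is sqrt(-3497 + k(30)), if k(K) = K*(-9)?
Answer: I*sqrt(3767) ≈ 61.376*I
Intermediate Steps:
k(K) = -9*K
sqrt(-3497 + k(30)) = sqrt(-3497 - 9*30) = sqrt(-3497 - 270) = sqrt(-3767) = I*sqrt(3767)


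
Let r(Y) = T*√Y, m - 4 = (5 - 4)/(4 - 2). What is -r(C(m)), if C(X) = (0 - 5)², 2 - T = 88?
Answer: 430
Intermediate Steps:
T = -86 (T = 2 - 1*88 = 2 - 88 = -86)
m = 9/2 (m = 4 + (5 - 4)/(4 - 2) = 4 + 1/2 = 4 + 1*(½) = 4 + ½ = 9/2 ≈ 4.5000)
C(X) = 25 (C(X) = (-5)² = 25)
r(Y) = -86*√Y
-r(C(m)) = -(-86)*√25 = -(-86)*5 = -1*(-430) = 430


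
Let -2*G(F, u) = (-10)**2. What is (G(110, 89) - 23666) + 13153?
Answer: -10563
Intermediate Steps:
G(F, u) = -50 (G(F, u) = -1/2*(-10)**2 = -1/2*100 = -50)
(G(110, 89) - 23666) + 13153 = (-50 - 23666) + 13153 = -23716 + 13153 = -10563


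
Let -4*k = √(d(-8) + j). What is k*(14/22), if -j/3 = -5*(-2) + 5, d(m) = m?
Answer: -7*I*√53/44 ≈ -1.1582*I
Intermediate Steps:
j = -45 (j = -3*(-5*(-2) + 5) = -3*(10 + 5) = -3*15 = -45)
k = -I*√53/4 (k = -√(-8 - 45)/4 = -I*√53/4 ≈ -1.82*I)
k*(14/22) = (-I*√53/4)*(14/22) = (-I*√53/4)*(14*(1/22)) = -I*√53/4*(7/11) = -7*I*√53/44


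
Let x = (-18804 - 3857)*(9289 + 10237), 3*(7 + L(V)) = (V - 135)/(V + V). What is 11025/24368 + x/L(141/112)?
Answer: 3040614491777511/169771856 ≈ 1.7910e+7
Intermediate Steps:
L(V) = -7 + (-135 + V)/(6*V) (L(V) = -7 + ((V - 135)/(V + V))/3 = -7 + ((-135 + V)/((2*V)))/3 = -7 + ((-135 + V)*(1/(2*V)))/3 = -7 + ((-135 + V)/(2*V))/3 = -7 + (-135 + V)/(6*V))
x = -442478686 (x = -22661*19526 = -442478686)
11025/24368 + x/L(141/112) = 11025/24368 - 442478686*423/(56*(-135 - 5781/112)) = 11025/24368 - 442478686/((1/6)*(112/141)*(-20901/112)) = 11025/24368 - 442478686/(-6967/282) = 11025/24368 - 442478686*(-282/6967) = 11025/24368 + 124778989452/6967 = 3040614491777511/169771856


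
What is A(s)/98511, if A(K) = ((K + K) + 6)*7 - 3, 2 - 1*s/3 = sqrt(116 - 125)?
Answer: 41/32837 - 6*I/4691 ≈ 0.0012486 - 0.001279*I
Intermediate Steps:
s = 6 - 9*I (s = 6 - 3*sqrt(116 - 125) = 6 - 9*I ≈ 6.0 - 9.0*I)
A(K) = 39 + 14*K (A(K) = (2*K + 6)*7 - 3 = (6 + 2*K)*7 - 3 = (42 + 14*K) - 3 = 39 + 14*K)
A(s)/98511 = (39 + 14*(6 - 9*I))/98511 = (39 + (84 - 126*I))*(1/98511) = (123 - 126*I)*(1/98511) = 41/32837 - 6*I/4691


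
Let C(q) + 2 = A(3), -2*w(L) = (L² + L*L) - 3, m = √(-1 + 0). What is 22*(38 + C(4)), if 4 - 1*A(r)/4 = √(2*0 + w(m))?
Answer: 1144 - 44*√10 ≈ 1004.9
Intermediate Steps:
m = I (m = √(-1) = I ≈ 1.0*I)
w(L) = 3/2 - L² (w(L) = -((L² + L*L) - 3)/2 = -((L² + L²) - 3)/2 = -(2*L² - 3)/2 = -(-3 + 2*L²)/2 = 3/2 - L²)
A(r) = 16 - 2*√10 (A(r) = 16 - 4*√(2*0 + (3/2 - I²)) = 16 - 4*√(0 + (3/2 - 1*(-1))) = 16 - 4*√(0 + (3/2 + 1)) = 16 - 4*√(0 + 5/2) = 16 - 2*√10)
C(q) = 14 - 2*√10 (C(q) = -2 + (16 - 2*√10) = 14 - 2*√10)
22*(38 + C(4)) = 22*(38 + (14 - 2*√10)) = 22*(52 - 2*√10) = 1144 - 44*√10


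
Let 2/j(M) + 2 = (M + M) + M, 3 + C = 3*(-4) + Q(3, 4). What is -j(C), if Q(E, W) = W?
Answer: 2/35 ≈ 0.057143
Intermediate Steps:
C = -11 (C = -3 + (3*(-4) + 4) = -3 + (-12 + 4) = -3 - 8 = -11)
j(M) = 2/(-2 + 3*M) (j(M) = 2/(-2 + ((M + M) + M)) = 2/(-2 + (2*M + M)) = 2/(-2 + 3*M))
-j(C) = -2/(-2 + 3*(-11)) = -2/(-2 - 33) = -2/(-35) = -2*(-1)/35 = -1*(-2/35) = 2/35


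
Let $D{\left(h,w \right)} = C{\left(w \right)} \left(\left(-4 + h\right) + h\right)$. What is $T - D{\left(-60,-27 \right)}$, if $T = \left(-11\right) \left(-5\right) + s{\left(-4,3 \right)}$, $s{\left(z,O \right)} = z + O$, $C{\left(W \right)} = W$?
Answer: $-3294$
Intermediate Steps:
$D{\left(h,w \right)} = w \left(-4 + 2 h\right)$ ($D{\left(h,w \right)} = w \left(\left(-4 + h\right) + h\right) = w \left(-4 + 2 h\right)$)
$s{\left(z,O \right)} = O + z$
$T = 54$ ($T = \left(-11\right) \left(-5\right) + \left(3 - 4\right) = 55 - 1 = 54$)
$T - D{\left(-60,-27 \right)} = 54 - 2 \left(-27\right) \left(-2 - 60\right) = 54 - 2 \left(-27\right) \left(-62\right) = 54 - 3348 = -3294$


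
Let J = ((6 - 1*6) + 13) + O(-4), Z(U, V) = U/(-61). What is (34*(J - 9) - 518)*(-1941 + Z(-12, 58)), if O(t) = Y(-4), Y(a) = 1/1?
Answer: 41199372/61 ≈ 6.7540e+5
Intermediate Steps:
Y(a) = 1
O(t) = 1
Z(U, V) = -U/61 (Z(U, V) = U*(-1/61) = -U/61)
J = 14 (J = ((6 - 1*6) + 13) + 1 = ((6 - 6) + 13) + 1 = (0 + 13) + 1 = 13 + 1 = 14)
(34*(J - 9) - 518)*(-1941 + Z(-12, 58)) = (34*(14 - 9) - 518)*(-1941 - 1/61*(-12)) = (34*5 - 518)*(-1941 + 12/61) = (170 - 518)*(-118389/61) = -348*(-118389/61) = 41199372/61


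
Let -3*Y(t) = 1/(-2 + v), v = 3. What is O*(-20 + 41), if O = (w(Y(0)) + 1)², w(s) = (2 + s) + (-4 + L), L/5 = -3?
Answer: 16807/3 ≈ 5602.3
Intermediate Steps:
L = -15 (L = 5*(-3) = -15)
Y(t) = -⅓ (Y(t) = -1/(3*(-2 + 3)) = -⅓/1 = -⅓*1 = -⅓)
w(s) = -17 + s (w(s) = (2 + s) + (-4 - 15) = (2 + s) - 19 = -17 + s)
O = 2401/9 (O = ((-17 - ⅓) + 1)² = (-52/3 + 1)² = (-49/3)² = 2401/9 ≈ 266.78)
O*(-20 + 41) = 2401*(-20 + 41)/9 = (2401/9)*21 = 16807/3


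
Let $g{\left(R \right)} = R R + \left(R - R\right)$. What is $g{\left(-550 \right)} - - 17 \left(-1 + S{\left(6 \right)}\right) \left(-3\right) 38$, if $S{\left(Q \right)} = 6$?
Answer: $292810$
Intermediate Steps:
$g{\left(R \right)} = R^{2}$ ($g{\left(R \right)} = R^{2} + 0 = R^{2}$)
$g{\left(-550 \right)} - - 17 \left(-1 + S{\left(6 \right)}\right) \left(-3\right) 38 = \left(-550\right)^{2} - - 17 \left(-1 + 6\right) \left(-3\right) 38 = 302500 - - 17 \cdot 5 \left(-3\right) 38 = 302500 - \left(-17\right) \left(-15\right) 38 = 302500 - 255 \cdot 38 = 302500 - 9690 = 292810$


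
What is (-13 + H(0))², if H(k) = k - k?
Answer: 169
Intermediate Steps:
H(k) = 0
(-13 + H(0))² = (-13 + 0)² = (-13)² = 169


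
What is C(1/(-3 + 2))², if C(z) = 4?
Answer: 16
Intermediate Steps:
C(1/(-3 + 2))² = 4² = 16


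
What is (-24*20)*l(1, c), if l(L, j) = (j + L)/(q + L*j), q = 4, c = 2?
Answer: -240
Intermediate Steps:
l(L, j) = (L + j)/(4 + L*j) (l(L, j) = (j + L)/(4 + L*j) = (L + j)/(4 + L*j))
(-24*20)*l(1, c) = (-24*20)*((1 + 2)/(4 + 1*2)) = -480*3/(4 + 2) = -480*3/6 = -80*3 = -480*½ = -240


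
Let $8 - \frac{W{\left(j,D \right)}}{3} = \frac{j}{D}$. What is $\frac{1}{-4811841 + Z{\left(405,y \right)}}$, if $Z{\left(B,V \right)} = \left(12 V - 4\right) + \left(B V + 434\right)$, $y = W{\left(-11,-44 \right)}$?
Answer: $- \frac{4}{19206863} \approx -2.0826 \cdot 10^{-7}$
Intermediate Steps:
$W{\left(j,D \right)} = 24 - \frac{3 j}{D}$ ($W{\left(j,D \right)} = 24 - 3 \frac{j}{D} = 24 - \frac{3 j}{D}$)
$y = \frac{93}{4}$ ($y = 24 - - \frac{33}{-44} = 24 - \left(-33\right) \left(- \frac{1}{44}\right) = 24 - \frac{3}{4} = \frac{93}{4} \approx 23.25$)
$Z{\left(B,V \right)} = 430 + 12 V + B V$ ($Z{\left(B,V \right)} = \left(-4 + 12 V\right) + \left(434 + B V\right) = 430 + 12 V + B V$)
$\frac{1}{-4811841 + Z{\left(405,y \right)}} = \frac{1}{-4811841 + \left(430 + 12 \cdot \frac{93}{4} + 405 \cdot \frac{93}{4}\right)} = \frac{1}{-4811841 + \left(430 + 279 + \frac{37665}{4}\right)} = \frac{1}{-4811841 + \frac{40501}{4}} = \frac{1}{- \frac{19206863}{4}} = - \frac{4}{19206863}$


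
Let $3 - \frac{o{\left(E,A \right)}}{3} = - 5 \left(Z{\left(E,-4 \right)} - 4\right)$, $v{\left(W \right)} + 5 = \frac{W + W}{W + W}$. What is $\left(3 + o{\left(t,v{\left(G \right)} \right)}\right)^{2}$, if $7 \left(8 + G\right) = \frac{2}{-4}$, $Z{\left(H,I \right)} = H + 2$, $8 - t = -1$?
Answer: $13689$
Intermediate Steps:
$t = 9$ ($t = 8 - -1 = 8 + 1 = 9$)
$Z{\left(H,I \right)} = 2 + H$
$G = - \frac{113}{14}$ ($G = -8 + \frac{2 \frac{1}{-4}}{7} = -8 + \frac{2 \left(- \frac{1}{4}\right)}{7} = -8 + \frac{1}{7} \left(- \frac{1}{2}\right) = -8 - \frac{1}{14} = - \frac{113}{14} \approx -8.0714$)
$v{\left(W \right)} = -4$ ($v{\left(W \right)} = -5 + \frac{W + W}{W + W} = -5 + \frac{2 W}{2 W} = -5 + 2 W \frac{1}{2 W} = -5 + 1 = -4$)
$o{\left(E,A \right)} = -21 + 15 E$ ($o{\left(E,A \right)} = 9 - 3 \left(- 5 \left(\left(2 + E\right) - 4\right)\right) = 9 - 3 \left(- 5 \left(-2 + E\right)\right) = 9 - 3 \left(10 - 5 E\right) = 9 + \left(-30 + 15 E\right) = -21 + 15 E$)
$\left(3 + o{\left(t,v{\left(G \right)} \right)}\right)^{2} = \left(3 + \left(-21 + 15 \cdot 9\right)\right)^{2} = \left(3 + \left(-21 + 135\right)\right)^{2} = \left(3 + 114\right)^{2} = 117^{2} = 13689$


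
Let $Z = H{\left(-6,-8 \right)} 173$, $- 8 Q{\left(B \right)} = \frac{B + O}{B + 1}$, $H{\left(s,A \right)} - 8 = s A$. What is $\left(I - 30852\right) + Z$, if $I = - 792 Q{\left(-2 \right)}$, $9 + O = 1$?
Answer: $-20174$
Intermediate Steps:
$H{\left(s,A \right)} = 8 + A s$ ($H{\left(s,A \right)} = 8 + s A = 8 + A s$)
$O = -8$ ($O = -9 + 1 = -8$)
$Q{\left(B \right)} = - \frac{-8 + B}{8 \left(1 + B\right)}$ ($Q{\left(B \right)} = - \frac{\left(B - 8\right) \frac{1}{B + 1}}{8} = - \frac{\left(-8 + B\right) \frac{1}{1 + B}}{8} = - \frac{\frac{1}{1 + B} \left(-8 + B\right)}{8} = - \frac{-8 + B}{8 \left(1 + B\right)}$)
$Z = 9688$ ($Z = \left(8 - -48\right) 173 = \left(8 + 48\right) 173 = 56 \cdot 173 = 9688$)
$I = 990$ ($I = - 792 \frac{8 - -2}{8 \left(1 - 2\right)} = - 792 \frac{8 + 2}{8 \left(-1\right)} = - 792 \cdot \frac{1}{8} \left(-1\right) 10 = \left(-792\right) \left(- \frac{5}{4}\right) = 990$)
$\left(I - 30852\right) + Z = \left(990 - 30852\right) + 9688 = -29862 + 9688 = -20174$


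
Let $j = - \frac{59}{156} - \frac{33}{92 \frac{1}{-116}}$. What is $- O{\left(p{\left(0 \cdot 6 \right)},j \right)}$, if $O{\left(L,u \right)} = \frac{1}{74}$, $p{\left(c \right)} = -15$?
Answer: $- \frac{1}{74} \approx -0.013514$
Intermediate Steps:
$j = \frac{147935}{3588}$ ($j = \left(-59\right) \frac{1}{156} - \frac{33}{92 \left(- \frac{1}{116}\right)} = - \frac{59}{156} - \frac{33}{- \frac{23}{29}} = - \frac{59}{156} - - \frac{957}{23} = - \frac{59}{156} + \frac{957}{23} = \frac{147935}{3588} \approx 41.23$)
$O{\left(L,u \right)} = \frac{1}{74}$
$- O{\left(p{\left(0 \cdot 6 \right)},j \right)} = \left(-1\right) \frac{1}{74} = - \frac{1}{74}$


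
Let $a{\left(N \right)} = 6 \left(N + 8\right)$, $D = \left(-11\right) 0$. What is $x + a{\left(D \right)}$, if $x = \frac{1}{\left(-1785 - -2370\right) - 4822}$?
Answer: $\frac{203375}{4237} \approx 48.0$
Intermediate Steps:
$D = 0$
$a{\left(N \right)} = 48 + 6 N$ ($a{\left(N \right)} = 6 \left(8 + N\right) = 48 + 6 N$)
$x = - \frac{1}{4237}$ ($x = \frac{1}{\left(-1785 + 2370\right) - 4822} = \frac{1}{585 - 4822} = \frac{1}{-4237} = - \frac{1}{4237} \approx -0.00023602$)
$x + a{\left(D \right)} = - \frac{1}{4237} + \left(48 + 6 \cdot 0\right) = - \frac{1}{4237} + \left(48 + 0\right) = - \frac{1}{4237} + 48 = \frac{203375}{4237}$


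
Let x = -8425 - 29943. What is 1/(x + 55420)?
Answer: 1/17052 ≈ 5.8644e-5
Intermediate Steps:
x = -38368
1/(x + 55420) = 1/(-38368 + 55420) = 1/17052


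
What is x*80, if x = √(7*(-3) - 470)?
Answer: 80*I*√491 ≈ 1772.7*I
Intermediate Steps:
x = I*√491 (x = √(-21 - 470) = √(-491) = I*√491 ≈ 22.159*I)
x*80 = (I*√491)*80 = 80*I*√491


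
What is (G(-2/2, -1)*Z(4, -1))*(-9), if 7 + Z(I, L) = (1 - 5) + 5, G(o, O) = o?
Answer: -54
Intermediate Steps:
Z(I, L) = -6 (Z(I, L) = -7 + ((1 - 5) + 5) = -7 + (-4 + 5) = -7 + 1 = -6)
(G(-2/2, -1)*Z(4, -1))*(-9) = (-2/2*(-6))*(-9) = (-2*½*(-6))*(-9) = -1*(-6)*(-9) = 6*(-9) = -54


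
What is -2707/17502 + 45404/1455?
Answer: 263574041/8488470 ≈ 31.051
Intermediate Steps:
-2707/17502 + 45404/1455 = 263574041/8488470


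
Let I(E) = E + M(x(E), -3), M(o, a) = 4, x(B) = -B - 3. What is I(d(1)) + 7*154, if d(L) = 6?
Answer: 1088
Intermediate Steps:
x(B) = -3 - B
I(E) = 4 + E (I(E) = E + 4 = 4 + E)
I(d(1)) + 7*154 = (4 + 6) + 7*154 = 10 + 1078 = 1088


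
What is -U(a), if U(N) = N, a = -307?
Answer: 307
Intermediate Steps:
-U(a) = -1*(-307) = 307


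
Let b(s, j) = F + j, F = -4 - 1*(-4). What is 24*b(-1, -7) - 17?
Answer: -185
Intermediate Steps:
F = 0 (F = -4 + 4 = 0)
b(s, j) = j (b(s, j) = 0 + j = j)
24*b(-1, -7) - 17 = 24*(-7) - 17 = -168 - 17 = -185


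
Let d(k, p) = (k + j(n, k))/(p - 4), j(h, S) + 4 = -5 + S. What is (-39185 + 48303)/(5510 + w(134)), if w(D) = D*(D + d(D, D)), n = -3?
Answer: 592670/1542643 ≈ 0.38419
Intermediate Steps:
j(h, S) = -9 + S (j(h, S) = -4 + (-5 + S) = -9 + S)
d(k, p) = (-9 + 2*k)/(-4 + p) (d(k, p) = (k + (-9 + k))/(p - 4) = (-9 + 2*k)/(-4 + p))
w(D) = D*(D + (-9 + 2*D)/(-4 + D))
(-39185 + 48303)/(5510 + w(134)) = (-39185 + 48303)/(5510 + 134*(-9 + 134² - 2*134)/(-4 + 134)) = 9118/(5510 + 134*(-9 + 17956 - 268)/130) = 9118/(5510 + 134*(1/130)*17679) = 9118/(5510 + 1184493/65) = 9118/(1542643/65) = 9118*(65/1542643) = 592670/1542643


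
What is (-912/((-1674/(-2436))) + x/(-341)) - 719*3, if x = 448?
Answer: -3565619/1023 ≈ -3485.5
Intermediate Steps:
(-912/((-1674/(-2436))) + x/(-341)) - 719*3 = (-912/((-1674/(-2436))) + 448/(-341)) - 719*3 = (-912/((-1674*(-1/2436))) + 448*(-1/341)) - 1*2157 = (-912/279/406 - 448/341) - 2157 = (-912*406/279 - 448/341) - 2157 = (-123424/93 - 448/341) - 2157 = -1359008/1023 - 2157 = -3565619/1023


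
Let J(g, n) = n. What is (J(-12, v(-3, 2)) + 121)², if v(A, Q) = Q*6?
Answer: 17689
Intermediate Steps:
v(A, Q) = 6*Q
(J(-12, v(-3, 2)) + 121)² = (6*2 + 121)² = (12 + 121)² = 133² = 17689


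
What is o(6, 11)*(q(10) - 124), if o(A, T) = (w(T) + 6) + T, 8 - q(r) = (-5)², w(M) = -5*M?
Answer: 5358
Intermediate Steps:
q(r) = -17 (q(r) = 8 - 1*(-5)² = 8 - 1*25 = 8 - 25 = -17)
o(A, T) = 6 - 4*T (o(A, T) = (-5*T + 6) + T = (6 - 5*T) + T = 6 - 4*T)
o(6, 11)*(q(10) - 124) = (6 - 4*11)*(-17 - 124) = (6 - 44)*(-141) = -38*(-141) = 5358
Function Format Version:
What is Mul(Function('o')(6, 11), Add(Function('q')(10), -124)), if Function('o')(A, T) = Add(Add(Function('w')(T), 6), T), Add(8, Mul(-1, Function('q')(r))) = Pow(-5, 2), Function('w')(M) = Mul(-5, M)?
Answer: 5358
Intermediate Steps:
Function('q')(r) = -17 (Function('q')(r) = Add(8, Mul(-1, Pow(-5, 2))) = Add(8, Mul(-1, 25)) = Add(8, -25) = -17)
Function('o')(A, T) = Add(6, Mul(-4, T)) (Function('o')(A, T) = Add(Add(Mul(-5, T), 6), T) = Add(Add(6, Mul(-5, T)), T) = Add(6, Mul(-4, T)))
Mul(Function('o')(6, 11), Add(Function('q')(10), -124)) = Mul(Add(6, Mul(-4, 11)), Add(-17, -124)) = Mul(Add(6, -44), -141) = Mul(-38, -141) = 5358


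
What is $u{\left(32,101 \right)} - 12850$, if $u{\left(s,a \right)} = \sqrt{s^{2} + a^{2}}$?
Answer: $-12850 + 5 \sqrt{449} \approx -12744.0$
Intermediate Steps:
$u{\left(s,a \right)} = \sqrt{a^{2} + s^{2}}$
$u{\left(32,101 \right)} - 12850 = \sqrt{101^{2} + 32^{2}} - 12850 = \sqrt{10201 + 1024} - 12850 = \sqrt{11225} - 12850 = 5 \sqrt{449} - 12850 = -12850 + 5 \sqrt{449}$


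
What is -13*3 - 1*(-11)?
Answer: -28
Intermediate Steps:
-13*3 - 1*(-11) = -39 + 11 = -28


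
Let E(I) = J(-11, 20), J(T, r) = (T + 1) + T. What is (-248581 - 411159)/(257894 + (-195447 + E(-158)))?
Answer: -329870/31213 ≈ -10.568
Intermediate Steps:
J(T, r) = 1 + 2*T (J(T, r) = (1 + T) + T = 1 + 2*T)
E(I) = -21 (E(I) = 1 + 2*(-11) = 1 - 22 = -21)
(-248581 - 411159)/(257894 + (-195447 + E(-158))) = (-248581 - 411159)/(257894 + (-195447 - 21)) = -659740/(257894 - 195468) = -659740/62426 = -659740*1/62426 = -329870/31213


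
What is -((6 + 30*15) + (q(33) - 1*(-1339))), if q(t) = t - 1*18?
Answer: -1810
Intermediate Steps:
q(t) = -18 + t (q(t) = t - 18 = -18 + t)
-((6 + 30*15) + (q(33) - 1*(-1339))) = -((6 + 30*15) + ((-18 + 33) - 1*(-1339))) = -((6 + 450) + (15 + 1339)) = -(456 + 1354) = -1*1810 = -1810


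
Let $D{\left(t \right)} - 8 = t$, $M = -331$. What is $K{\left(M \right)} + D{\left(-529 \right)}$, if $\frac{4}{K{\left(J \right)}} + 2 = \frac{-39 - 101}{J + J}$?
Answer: $- \frac{77439}{148} \approx -523.24$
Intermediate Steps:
$D{\left(t \right)} = 8 + t$
$K{\left(J \right)} = \frac{4}{-2 - \frac{70}{J}}$ ($K{\left(J \right)} = \frac{4}{-2 + \frac{-39 - 101}{J + J}} = \frac{4}{-2 - \frac{140}{2 J}} = \frac{4}{-2 - 140 \frac{1}{2 J}} = \frac{4}{-2 - \frac{70}{J}}$)
$K{\left(M \right)} + D{\left(-529 \right)} = \left(-2\right) \left(-331\right) \frac{1}{35 - 331} + \left(8 - 529\right) = \left(-2\right) \left(-331\right) \frac{1}{-296} - 521 = \left(-2\right) \left(-331\right) \left(- \frac{1}{296}\right) - 521 = - \frac{331}{148} - 521 = - \frac{77439}{148}$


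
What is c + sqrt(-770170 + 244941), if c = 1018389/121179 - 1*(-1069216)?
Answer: 43189181351/40393 + I*sqrt(525229) ≈ 1.0692e+6 + 724.73*I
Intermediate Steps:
c = 43189181351/40393 (c = 1018389*(1/121179) + 1069216 = 339463/40393 + 1069216 = 43189181351/40393 ≈ 1.0692e+6)
c + sqrt(-770170 + 244941) = 43189181351/40393 + sqrt(-770170 + 244941) = 43189181351/40393 + sqrt(-525229) = 43189181351/40393 + I*sqrt(525229)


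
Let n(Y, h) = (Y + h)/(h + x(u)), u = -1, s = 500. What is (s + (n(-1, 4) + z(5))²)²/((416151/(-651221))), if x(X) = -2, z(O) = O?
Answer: -113470700703/246608 ≈ -4.6013e+5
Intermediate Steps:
n(Y, h) = (Y + h)/(-2 + h) (n(Y, h) = (Y + h)/(h - 2) = (Y + h)/(-2 + h))
(s + (n(-1, 4) + z(5))²)²/((416151/(-651221))) = (500 + ((-1 + 4)/(-2 + 4) + 5)²)²/((416151/(-651221))) = (500 + (3/2 + 5)²)²/((416151*(-1/651221))) = (500 + ((½)*3 + 5)²)²/(-416151/651221) = (500 + (3/2 + 5)²)²*(-651221/416151) = (500 + (13/2)²)²*(-651221/416151) = (500 + 169/4)²*(-651221/416151) = (2169/4)²*(-651221/416151) = (4704561/16)*(-651221/416151) = -113470700703/246608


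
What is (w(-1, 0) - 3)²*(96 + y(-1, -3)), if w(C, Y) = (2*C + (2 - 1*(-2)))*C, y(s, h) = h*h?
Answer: 2625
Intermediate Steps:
y(s, h) = h²
w(C, Y) = C*(4 + 2*C) (w(C, Y) = (2*C + (2 + 2))*C = (2*C + 4)*C = (4 + 2*C)*C = C*(4 + 2*C))
(w(-1, 0) - 3)²*(96 + y(-1, -3)) = (2*(-1)*(2 - 1) - 3)²*(96 + (-3)²) = (2*(-1)*1 - 3)²*(96 + 9) = (-2 - 3)²*105 = (-5)²*105 = 25*105 = 2625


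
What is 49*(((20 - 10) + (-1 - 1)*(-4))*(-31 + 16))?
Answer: -13230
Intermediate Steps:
49*(((20 - 10) + (-1 - 1)*(-4))*(-31 + 16)) = 49*((10 - 2*(-4))*(-15)) = 49*((10 + 8)*(-15)) = 49*(18*(-15)) = 49*(-270) = -13230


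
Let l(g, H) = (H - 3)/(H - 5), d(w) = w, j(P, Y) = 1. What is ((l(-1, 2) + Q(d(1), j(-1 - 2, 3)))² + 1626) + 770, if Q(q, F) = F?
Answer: 21580/9 ≈ 2397.8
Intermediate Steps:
l(g, H) = (-3 + H)/(-5 + H)
((l(-1, 2) + Q(d(1), j(-1 - 2, 3)))² + 1626) + 770 = (((-3 + 2)/(-5 + 2) + 1)² + 1626) + 770 = ((-1/(-3) + 1)² + 1626) + 770 = ((-⅓*(-1) + 1)² + 1626) + 770 = ((⅓ + 1)² + 1626) + 770 = ((4/3)² + 1626) + 770 = (16/9 + 1626) + 770 = 14650/9 + 770 = 21580/9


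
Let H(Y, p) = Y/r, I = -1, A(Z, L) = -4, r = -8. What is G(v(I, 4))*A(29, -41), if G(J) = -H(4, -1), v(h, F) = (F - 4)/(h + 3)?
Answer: -2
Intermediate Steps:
H(Y, p) = -Y/8 (H(Y, p) = Y/(-8) = -Y/8)
v(h, F) = (-4 + F)/(3 + h)
G(J) = ½ (G(J) = -(-1)*4/8 = -1*(-½) = ½)
G(v(I, 4))*A(29, -41) = (½)*(-4) = -2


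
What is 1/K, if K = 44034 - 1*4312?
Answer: 1/39722 ≈ 2.5175e-5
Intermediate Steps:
K = 39722 (K = 44034 - 4312 = 39722)
1/K = 1/39722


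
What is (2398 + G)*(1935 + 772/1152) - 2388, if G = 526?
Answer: 407340827/72 ≈ 5.6575e+6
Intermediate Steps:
(2398 + G)*(1935 + 772/1152) - 2388 = (2398 + 526)*(1935 + 772/1152) - 2388 = 2924*(1935 + 772*(1/1152)) - 2388 = 2924*(1935 + 193/288) - 2388 = 2924*(557473/288) - 2388 = 407512763/72 - 2388 = 407340827/72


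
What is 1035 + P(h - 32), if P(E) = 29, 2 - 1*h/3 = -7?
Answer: 1064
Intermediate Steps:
h = 27 (h = 6 - 3*(-7) = 6 + 21 = 27)
1035 + P(h - 32) = 1035 + 29 = 1064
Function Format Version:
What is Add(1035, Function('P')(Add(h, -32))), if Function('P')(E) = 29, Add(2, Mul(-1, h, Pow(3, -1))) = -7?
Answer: 1064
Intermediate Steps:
h = 27 (h = Add(6, Mul(-3, -7)) = Add(6, 21) = 27)
Add(1035, Function('P')(Add(h, -32))) = Add(1035, 29) = 1064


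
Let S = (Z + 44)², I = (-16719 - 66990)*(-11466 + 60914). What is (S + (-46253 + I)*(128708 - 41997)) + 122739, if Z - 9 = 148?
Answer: -358921878344095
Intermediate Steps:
Z = 157 (Z = 9 + 148 = 157)
I = -4139242632 (I = -83709*49448 = -4139242632)
S = 40401 (S = (157 + 44)² = 201² = 40401)
(S + (-46253 + I)*(128708 - 41997)) + 122739 = (40401 + (-46253 - 4139242632)*(128708 - 41997)) + 122739 = (40401 - 4139288885*86711) + 122739 = (40401 - 358921878507235) + 122739 = -358921878466834 + 122739 = -358921878344095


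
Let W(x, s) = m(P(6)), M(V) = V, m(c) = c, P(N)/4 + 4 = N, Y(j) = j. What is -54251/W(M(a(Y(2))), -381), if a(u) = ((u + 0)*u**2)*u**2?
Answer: -54251/8 ≈ -6781.4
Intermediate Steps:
P(N) = -16 + 4*N
a(u) = u**5 (a(u) = (u*u**2)*u**2 = u**3*u**2 = u**5)
W(x, s) = 8 (W(x, s) = -16 + 4*6 = -16 + 24 = 8)
-54251/W(M(a(Y(2))), -381) = -54251/8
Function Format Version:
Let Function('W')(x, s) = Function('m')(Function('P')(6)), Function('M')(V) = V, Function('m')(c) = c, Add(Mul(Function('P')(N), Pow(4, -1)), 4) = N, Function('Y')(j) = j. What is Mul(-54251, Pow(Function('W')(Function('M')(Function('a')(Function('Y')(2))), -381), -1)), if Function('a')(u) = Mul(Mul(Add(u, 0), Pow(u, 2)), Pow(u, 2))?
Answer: Rational(-54251, 8) ≈ -6781.4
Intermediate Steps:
Function('P')(N) = Add(-16, Mul(4, N))
Function('a')(u) = Pow(u, 5) (Function('a')(u) = Mul(Mul(u, Pow(u, 2)), Pow(u, 2)) = Mul(Pow(u, 3), Pow(u, 2)) = Pow(u, 5))
Function('W')(x, s) = 8 (Function('W')(x, s) = Add(-16, Mul(4, 6)) = Add(-16, 24) = 8)
Mul(-54251, Pow(Function('W')(Function('M')(Function('a')(Function('Y')(2))), -381), -1)) = Mul(-54251, Pow(8, -1)) = Mul(-54251, Rational(1, 8)) = Rational(-54251, 8)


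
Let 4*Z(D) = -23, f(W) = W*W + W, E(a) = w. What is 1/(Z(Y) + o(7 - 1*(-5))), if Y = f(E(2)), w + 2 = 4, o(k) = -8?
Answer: -4/55 ≈ -0.072727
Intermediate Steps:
w = 2 (w = -2 + 4 = 2)
E(a) = 2
f(W) = W + W² (f(W) = W² + W = W + W²)
Y = 6 (Y = 2*(1 + 2) = 2*3 = 6)
Z(D) = -23/4 (Z(D) = (¼)*(-23) = -23/4)
1/(Z(Y) + o(7 - 1*(-5))) = 1/(-23/4 - 8) = 1/(-55/4) = -4/55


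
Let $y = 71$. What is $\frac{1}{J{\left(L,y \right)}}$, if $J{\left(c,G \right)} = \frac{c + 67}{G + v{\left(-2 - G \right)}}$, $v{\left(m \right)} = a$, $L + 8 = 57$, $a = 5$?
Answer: $\frac{19}{29} \approx 0.65517$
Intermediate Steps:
$L = 49$ ($L = -8 + 57 = 49$)
$v{\left(m \right)} = 5$
$J{\left(c,G \right)} = \frac{67 + c}{5 + G}$ ($J{\left(c,G \right)} = \frac{c + 67}{G + 5} = \frac{67 + c}{5 + G}$)
$\frac{1}{J{\left(L,y \right)}} = \frac{1}{\frac{1}{5 + 71} \left(67 + 49\right)} = \frac{1}{\frac{1}{76} \cdot 116} = \frac{1}{\frac{29}{19}} = \frac{19}{29}$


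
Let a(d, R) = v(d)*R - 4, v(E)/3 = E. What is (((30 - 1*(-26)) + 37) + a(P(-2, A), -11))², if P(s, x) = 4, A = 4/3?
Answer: 1849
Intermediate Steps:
v(E) = 3*E
A = 4/3 (A = 4*(⅓) = 4/3 ≈ 1.3333)
a(d, R) = -4 + 3*R*d (a(d, R) = (3*d)*R - 4 = 3*R*d - 4 = -4 + 3*R*d)
(((30 - 1*(-26)) + 37) + a(P(-2, A), -11))² = (((30 - 1*(-26)) + 37) + (-4 + 3*(-11)*4))² = (((30 + 26) + 37) + (-4 - 132))² = ((56 + 37) - 136)² = (93 - 136)² = (-43)² = 1849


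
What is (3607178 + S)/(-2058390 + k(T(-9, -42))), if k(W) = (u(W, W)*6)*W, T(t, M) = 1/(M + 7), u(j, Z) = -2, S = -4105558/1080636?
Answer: -68215740243875/38926474396884 ≈ -1.7524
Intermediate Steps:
S = -2052779/540318 (S = -4105558*1/1080636 = -2052779/540318 ≈ -3.7992)
T(t, M) = 1/(7 + M)
k(W) = -12*W (k(W) = (-2*6)*W = -12*W)
(3607178 + S)/(-2058390 + k(T(-9, -42))) = (3607178 - 2052779/540318)/(-2058390 - 12/(7 - 42)) = 1949021149825/(540318*(-2058390 - 12/(-35))) = 1949021149825/(540318*(-2058390 - 12*(-1/35))) = 1949021149825/(540318*(-2058390 + 12/35)) = 1949021149825/(540318*(-72043638/35)) = (1949021149825/540318)*(-35/72043638) = -68215740243875/38926474396884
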